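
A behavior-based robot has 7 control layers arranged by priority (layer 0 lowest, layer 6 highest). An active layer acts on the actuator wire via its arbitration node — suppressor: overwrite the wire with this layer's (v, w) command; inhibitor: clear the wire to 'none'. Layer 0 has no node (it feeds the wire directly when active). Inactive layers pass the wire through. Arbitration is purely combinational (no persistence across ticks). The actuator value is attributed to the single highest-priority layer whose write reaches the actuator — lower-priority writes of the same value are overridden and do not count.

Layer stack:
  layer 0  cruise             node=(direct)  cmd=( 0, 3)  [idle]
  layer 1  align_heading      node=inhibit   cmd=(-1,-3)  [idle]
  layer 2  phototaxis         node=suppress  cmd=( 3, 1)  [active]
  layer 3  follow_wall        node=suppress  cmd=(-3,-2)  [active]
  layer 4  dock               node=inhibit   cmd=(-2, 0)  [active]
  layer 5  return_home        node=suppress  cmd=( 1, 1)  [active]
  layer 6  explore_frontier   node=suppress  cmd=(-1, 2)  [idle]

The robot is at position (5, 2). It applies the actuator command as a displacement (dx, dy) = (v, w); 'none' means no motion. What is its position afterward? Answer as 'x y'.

layer 0 (cruise) idle — none
layer 1 (align_heading) idle — unchanged: none
layer 2 (phototaxis) active — suppresses: (3, 1)
layer 3 (follow_wall) active — suppresses: (-3, -2)
layer 4 (dock) active — inhibits: none
layer 5 (return_home) active — suppresses: (1, 1)
layer 6 (explore_frontier) idle — unchanged: (1, 1)
→ actuator (1, 1)
position: (5, 2) + (1, 1) = (6, 3)

6 3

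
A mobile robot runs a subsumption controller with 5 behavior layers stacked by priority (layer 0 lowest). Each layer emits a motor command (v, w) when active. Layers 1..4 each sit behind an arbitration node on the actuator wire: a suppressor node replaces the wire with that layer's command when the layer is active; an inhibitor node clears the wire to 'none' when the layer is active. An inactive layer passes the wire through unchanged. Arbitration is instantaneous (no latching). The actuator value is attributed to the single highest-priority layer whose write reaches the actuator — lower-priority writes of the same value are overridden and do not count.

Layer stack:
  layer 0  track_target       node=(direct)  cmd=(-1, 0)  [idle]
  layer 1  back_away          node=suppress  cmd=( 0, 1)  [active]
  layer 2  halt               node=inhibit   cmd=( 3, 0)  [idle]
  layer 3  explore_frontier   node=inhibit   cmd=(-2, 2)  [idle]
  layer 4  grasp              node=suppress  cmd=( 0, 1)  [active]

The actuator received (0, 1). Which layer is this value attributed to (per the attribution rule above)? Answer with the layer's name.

[0] track_target off; wire := none
[1] back_away on (suppress); wire := (0, 1)
[2] halt off; pass (0, 1)
[3] explore_frontier off; pass (0, 1)
[4] grasp on (suppress); wire := (0, 1)
output (0, 1)
last writer: layer 4 = grasp

grasp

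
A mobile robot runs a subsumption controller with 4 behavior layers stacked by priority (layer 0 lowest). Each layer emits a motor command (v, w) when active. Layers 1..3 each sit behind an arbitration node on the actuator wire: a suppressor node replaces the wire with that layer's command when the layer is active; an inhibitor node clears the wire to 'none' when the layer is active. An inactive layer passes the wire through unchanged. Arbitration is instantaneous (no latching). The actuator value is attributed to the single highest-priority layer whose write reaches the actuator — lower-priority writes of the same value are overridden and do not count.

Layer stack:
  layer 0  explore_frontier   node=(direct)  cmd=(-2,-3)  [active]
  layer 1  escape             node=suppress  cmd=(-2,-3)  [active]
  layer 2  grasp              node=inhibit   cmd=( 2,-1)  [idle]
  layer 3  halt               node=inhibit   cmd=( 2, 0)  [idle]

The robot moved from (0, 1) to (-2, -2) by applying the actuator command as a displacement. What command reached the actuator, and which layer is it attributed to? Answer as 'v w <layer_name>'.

-2 -3 escape

displacement = (-2, -2) − (0, 1) = (-2, -3)
[0] explore_frontier on; wire := (-2, -3)
[1] escape on (suppress); wire := (-2, -3)
[2] grasp off; pass (-2, -3)
[3] halt off; pass (-2, -3)
output (-2, -3) — from layer 1 (escape)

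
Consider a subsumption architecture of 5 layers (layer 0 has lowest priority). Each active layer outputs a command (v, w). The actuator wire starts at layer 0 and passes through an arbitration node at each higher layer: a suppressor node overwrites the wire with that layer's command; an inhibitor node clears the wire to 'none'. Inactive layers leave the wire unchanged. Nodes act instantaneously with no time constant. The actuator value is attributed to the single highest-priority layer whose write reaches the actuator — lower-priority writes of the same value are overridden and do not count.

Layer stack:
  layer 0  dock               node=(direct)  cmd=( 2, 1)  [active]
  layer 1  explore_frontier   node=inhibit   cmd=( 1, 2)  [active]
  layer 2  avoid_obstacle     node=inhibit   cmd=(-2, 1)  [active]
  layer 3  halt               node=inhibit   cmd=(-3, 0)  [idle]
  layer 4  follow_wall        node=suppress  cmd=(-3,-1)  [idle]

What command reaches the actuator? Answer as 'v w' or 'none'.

L0 dock: active, feeds wire = (2, 1)
L1 explore_frontier: active, inhibitor → wire = none
L2 avoid_obstacle: active, inhibitor → wire = none
L3 halt: idle → wire stays none
L4 follow_wall: idle → wire stays none
actuator = none

none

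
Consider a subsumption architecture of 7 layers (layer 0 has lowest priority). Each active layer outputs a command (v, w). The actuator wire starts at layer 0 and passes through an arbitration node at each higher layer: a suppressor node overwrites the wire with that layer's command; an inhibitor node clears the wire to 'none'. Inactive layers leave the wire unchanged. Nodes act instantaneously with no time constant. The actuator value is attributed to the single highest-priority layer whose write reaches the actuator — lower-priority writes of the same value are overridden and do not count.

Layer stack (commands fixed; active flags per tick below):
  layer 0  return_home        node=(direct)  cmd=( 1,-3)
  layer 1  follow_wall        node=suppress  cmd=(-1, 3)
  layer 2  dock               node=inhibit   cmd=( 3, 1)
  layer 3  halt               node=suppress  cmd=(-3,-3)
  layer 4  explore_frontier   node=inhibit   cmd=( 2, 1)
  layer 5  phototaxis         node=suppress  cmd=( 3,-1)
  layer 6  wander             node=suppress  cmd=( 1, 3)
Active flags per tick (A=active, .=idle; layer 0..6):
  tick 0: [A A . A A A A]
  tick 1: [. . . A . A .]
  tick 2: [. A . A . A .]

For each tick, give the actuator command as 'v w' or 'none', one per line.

tick 0:
  layer 0 (return_home) active — direct: (1, -3)
  layer 1 (follow_wall) active — suppresses: (-1, 3)
  layer 2 (dock) idle — unchanged: (-1, 3)
  layer 3 (halt) active — suppresses: (-3, -3)
  layer 4 (explore_frontier) active — inhibits: none
  layer 5 (phototaxis) active — suppresses: (3, -1)
  layer 6 (wander) active — suppresses: (1, 3)
  → actuator (1, 3)
tick 1:
  layer 0 (return_home) idle — none
  layer 1 (follow_wall) idle — unchanged: none
  layer 2 (dock) idle — unchanged: none
  layer 3 (halt) active — suppresses: (-3, -3)
  layer 4 (explore_frontier) idle — unchanged: (-3, -3)
  layer 5 (phototaxis) active — suppresses: (3, -1)
  layer 6 (wander) idle — unchanged: (3, -1)
  → actuator (3, -1)
tick 2:
  layer 0 (return_home) idle — none
  layer 1 (follow_wall) active — suppresses: (-1, 3)
  layer 2 (dock) idle — unchanged: (-1, 3)
  layer 3 (halt) active — suppresses: (-3, -3)
  layer 4 (explore_frontier) idle — unchanged: (-3, -3)
  layer 5 (phototaxis) active — suppresses: (3, -1)
  layer 6 (wander) idle — unchanged: (3, -1)
  → actuator (3, -1)

1 3
3 -1
3 -1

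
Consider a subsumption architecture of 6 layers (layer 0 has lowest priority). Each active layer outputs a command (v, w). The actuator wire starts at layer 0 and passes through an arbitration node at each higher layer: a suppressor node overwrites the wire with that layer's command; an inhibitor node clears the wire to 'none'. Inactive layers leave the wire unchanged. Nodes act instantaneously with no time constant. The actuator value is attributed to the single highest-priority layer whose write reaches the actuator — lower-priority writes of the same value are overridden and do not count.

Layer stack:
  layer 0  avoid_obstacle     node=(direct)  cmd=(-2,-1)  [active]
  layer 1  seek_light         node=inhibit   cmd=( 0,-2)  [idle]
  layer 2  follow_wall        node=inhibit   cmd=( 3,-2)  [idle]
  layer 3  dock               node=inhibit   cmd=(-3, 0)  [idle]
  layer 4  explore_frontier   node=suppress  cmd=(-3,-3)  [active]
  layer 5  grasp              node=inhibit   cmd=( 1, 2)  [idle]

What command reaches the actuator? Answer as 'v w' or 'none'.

L0 avoid_obstacle: active, feeds wire = (-2, -1)
L1 seek_light: idle → wire stays (-2, -1)
L2 follow_wall: idle → wire stays (-2, -1)
L3 dock: idle → wire stays (-2, -1)
L4 explore_frontier: active, suppressor → wire = (-3, -3)
L5 grasp: idle → wire stays (-3, -3)
actuator = (-3, -3)

-3 -3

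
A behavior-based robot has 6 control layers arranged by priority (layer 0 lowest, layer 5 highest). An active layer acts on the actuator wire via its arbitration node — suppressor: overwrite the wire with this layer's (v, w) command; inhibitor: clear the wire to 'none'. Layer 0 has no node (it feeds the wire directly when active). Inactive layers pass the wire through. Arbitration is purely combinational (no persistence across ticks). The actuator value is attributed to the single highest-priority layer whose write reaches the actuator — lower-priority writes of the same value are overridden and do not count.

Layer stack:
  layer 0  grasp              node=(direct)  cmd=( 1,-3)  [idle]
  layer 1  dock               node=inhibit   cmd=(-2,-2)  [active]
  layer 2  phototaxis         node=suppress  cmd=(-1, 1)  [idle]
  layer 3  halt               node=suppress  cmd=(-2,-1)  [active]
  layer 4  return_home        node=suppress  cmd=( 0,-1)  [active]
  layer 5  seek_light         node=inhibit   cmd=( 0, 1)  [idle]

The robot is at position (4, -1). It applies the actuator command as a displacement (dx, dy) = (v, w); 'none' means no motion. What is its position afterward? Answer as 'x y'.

4 -2

[0] grasp off; wire := none
[1] dock on (inhibit); wire := none
[2] phototaxis off; pass none
[3] halt on (suppress); wire := (-2, -1)
[4] return_home on (suppress); wire := (0, -1)
[5] seek_light off; pass (0, -1)
output (0, -1)
position: (4, -1) + (0, -1) = (4, -2)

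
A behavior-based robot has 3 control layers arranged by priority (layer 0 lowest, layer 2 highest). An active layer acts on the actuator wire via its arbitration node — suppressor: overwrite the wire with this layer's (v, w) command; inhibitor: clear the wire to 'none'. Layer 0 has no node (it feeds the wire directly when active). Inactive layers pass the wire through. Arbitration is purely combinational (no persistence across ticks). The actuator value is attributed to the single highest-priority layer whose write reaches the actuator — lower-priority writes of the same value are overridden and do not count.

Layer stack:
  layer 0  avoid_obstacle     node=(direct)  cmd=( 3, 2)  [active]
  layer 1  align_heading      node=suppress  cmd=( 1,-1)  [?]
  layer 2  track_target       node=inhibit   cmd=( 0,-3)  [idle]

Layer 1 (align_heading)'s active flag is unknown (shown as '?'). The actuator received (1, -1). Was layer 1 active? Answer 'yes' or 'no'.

yes

If layer 1 is active=yes:
  actuator would be (1, -1)
If layer 1 is active=no:
  actuator would be (3, 2)
Observed (1, -1), so layer 1 was active.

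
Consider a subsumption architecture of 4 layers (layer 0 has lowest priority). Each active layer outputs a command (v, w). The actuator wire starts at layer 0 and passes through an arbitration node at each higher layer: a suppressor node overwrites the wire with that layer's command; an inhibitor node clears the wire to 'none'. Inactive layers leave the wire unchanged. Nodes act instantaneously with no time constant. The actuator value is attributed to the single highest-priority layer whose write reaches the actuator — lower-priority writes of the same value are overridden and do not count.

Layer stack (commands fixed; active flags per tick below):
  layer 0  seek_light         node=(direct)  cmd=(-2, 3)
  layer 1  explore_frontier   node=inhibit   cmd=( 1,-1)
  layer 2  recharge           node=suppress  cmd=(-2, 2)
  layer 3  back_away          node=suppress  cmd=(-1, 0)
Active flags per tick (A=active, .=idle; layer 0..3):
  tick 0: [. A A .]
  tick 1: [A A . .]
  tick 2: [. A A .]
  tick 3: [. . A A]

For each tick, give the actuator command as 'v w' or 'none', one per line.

tick 0:
  layer 0 (seek_light) idle — none
  layer 1 (explore_frontier) active — inhibits: none
  layer 2 (recharge) active — suppresses: (-2, 2)
  layer 3 (back_away) idle — unchanged: (-2, 2)
  → actuator (-2, 2)
tick 1:
  layer 0 (seek_light) active — direct: (-2, 3)
  layer 1 (explore_frontier) active — inhibits: none
  layer 2 (recharge) idle — unchanged: none
  layer 3 (back_away) idle — unchanged: none
  → actuator none
tick 2:
  layer 0 (seek_light) idle — none
  layer 1 (explore_frontier) active — inhibits: none
  layer 2 (recharge) active — suppresses: (-2, 2)
  layer 3 (back_away) idle — unchanged: (-2, 2)
  → actuator (-2, 2)
tick 3:
  layer 0 (seek_light) idle — none
  layer 1 (explore_frontier) idle — unchanged: none
  layer 2 (recharge) active — suppresses: (-2, 2)
  layer 3 (back_away) active — suppresses: (-1, 0)
  → actuator (-1, 0)

-2 2
none
-2 2
-1 0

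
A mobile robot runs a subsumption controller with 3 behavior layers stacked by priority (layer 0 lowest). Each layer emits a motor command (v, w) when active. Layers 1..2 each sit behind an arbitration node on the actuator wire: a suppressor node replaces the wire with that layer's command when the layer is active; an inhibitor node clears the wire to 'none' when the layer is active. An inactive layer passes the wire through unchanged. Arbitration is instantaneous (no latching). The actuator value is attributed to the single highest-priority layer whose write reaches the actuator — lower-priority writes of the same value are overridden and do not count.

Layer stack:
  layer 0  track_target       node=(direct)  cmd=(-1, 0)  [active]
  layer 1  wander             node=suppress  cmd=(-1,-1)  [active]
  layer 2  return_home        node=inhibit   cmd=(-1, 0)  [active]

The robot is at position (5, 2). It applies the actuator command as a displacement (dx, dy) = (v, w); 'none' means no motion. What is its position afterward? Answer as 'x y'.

5 2

[0] track_target on; wire := (-1, 0)
[1] wander on (suppress); wire := (-1, -1)
[2] return_home on (inhibit); wire := none
output none
position: (5, 2) + none = (5, 2)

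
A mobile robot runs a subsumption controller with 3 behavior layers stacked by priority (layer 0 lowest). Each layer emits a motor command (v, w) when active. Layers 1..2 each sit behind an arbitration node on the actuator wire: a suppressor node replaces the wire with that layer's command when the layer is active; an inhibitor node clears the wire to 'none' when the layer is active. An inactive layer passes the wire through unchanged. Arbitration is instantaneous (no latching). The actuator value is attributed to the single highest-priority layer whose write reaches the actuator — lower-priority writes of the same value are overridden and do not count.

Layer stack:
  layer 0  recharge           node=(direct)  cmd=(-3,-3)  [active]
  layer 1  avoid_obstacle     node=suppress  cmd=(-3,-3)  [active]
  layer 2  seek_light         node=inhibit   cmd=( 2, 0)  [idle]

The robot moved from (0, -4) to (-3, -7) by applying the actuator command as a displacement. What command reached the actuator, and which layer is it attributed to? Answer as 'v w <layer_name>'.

-3 -3 avoid_obstacle

displacement = (-3, -7) − (0, -4) = (-3, -3)
layer 0 (recharge) active — direct: (-3, -3)
layer 1 (avoid_obstacle) active — suppresses: (-3, -3)
layer 2 (seek_light) idle — unchanged: (-3, -3)
→ actuator (-3, -3) — from layer 1 (avoid_obstacle)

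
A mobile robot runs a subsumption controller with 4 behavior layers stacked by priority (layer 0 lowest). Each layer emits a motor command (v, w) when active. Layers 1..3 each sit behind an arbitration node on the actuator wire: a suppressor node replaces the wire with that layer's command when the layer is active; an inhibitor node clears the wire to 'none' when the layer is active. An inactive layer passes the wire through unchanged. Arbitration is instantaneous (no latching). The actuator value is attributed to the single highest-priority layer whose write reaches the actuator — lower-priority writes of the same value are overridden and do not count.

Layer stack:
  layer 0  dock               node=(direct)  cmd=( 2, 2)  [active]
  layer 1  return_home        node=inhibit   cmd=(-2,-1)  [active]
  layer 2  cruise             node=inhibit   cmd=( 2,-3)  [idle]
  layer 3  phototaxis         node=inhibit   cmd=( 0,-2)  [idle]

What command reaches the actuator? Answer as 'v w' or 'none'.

none

layer 0 (dock) active — direct: (2, 2)
layer 1 (return_home) active — inhibits: none
layer 2 (cruise) idle — unchanged: none
layer 3 (phototaxis) idle — unchanged: none
→ actuator none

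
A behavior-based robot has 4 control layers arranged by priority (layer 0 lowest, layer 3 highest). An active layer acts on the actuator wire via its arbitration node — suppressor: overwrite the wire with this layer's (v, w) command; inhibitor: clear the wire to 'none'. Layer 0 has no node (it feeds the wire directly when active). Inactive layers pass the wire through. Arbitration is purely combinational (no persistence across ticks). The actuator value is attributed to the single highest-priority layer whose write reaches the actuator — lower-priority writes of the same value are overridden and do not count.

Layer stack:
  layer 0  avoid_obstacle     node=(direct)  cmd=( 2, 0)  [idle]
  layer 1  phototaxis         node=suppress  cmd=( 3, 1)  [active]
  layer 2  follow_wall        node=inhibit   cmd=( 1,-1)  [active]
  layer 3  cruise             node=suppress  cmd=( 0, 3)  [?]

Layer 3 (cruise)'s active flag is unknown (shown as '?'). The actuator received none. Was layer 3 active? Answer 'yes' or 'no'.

no

If layer 3 is active=yes:
  actuator would be (0, 3)
If layer 3 is active=no:
  actuator would be none
Observed none, so layer 3 was idle.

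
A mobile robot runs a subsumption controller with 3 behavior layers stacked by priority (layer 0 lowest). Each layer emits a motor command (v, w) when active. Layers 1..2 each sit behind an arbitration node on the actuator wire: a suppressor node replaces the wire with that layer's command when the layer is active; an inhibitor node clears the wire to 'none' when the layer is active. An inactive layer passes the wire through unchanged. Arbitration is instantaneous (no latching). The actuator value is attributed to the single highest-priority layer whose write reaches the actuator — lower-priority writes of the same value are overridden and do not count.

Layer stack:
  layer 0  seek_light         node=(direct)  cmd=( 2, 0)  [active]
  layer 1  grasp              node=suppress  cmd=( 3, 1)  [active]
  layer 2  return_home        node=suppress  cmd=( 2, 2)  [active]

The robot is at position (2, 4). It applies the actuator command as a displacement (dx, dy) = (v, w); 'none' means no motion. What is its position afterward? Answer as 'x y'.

4 6

L0 seek_light: active, feeds wire = (2, 0)
L1 grasp: active, suppressor → wire = (3, 1)
L2 return_home: active, suppressor → wire = (2, 2)
actuator = (2, 2)
position: (2, 4) + (2, 2) = (4, 6)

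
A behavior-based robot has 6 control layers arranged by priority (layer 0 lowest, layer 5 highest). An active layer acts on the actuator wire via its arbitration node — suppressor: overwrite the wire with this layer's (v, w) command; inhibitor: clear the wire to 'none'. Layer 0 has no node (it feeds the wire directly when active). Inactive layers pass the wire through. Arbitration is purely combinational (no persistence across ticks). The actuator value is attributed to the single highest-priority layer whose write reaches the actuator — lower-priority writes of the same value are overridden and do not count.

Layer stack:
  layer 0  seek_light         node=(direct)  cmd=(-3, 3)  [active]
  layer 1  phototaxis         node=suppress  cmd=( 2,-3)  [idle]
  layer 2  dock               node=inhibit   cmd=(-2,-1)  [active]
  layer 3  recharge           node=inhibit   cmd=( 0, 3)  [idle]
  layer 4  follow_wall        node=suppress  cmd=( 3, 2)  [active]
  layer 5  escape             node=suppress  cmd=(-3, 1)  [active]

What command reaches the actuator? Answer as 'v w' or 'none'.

-3 1

layer 0 (seek_light) active — direct: (-3, 3)
layer 1 (phototaxis) idle — unchanged: (-3, 3)
layer 2 (dock) active — inhibits: none
layer 3 (recharge) idle — unchanged: none
layer 4 (follow_wall) active — suppresses: (3, 2)
layer 5 (escape) active — suppresses: (-3, 1)
→ actuator (-3, 1)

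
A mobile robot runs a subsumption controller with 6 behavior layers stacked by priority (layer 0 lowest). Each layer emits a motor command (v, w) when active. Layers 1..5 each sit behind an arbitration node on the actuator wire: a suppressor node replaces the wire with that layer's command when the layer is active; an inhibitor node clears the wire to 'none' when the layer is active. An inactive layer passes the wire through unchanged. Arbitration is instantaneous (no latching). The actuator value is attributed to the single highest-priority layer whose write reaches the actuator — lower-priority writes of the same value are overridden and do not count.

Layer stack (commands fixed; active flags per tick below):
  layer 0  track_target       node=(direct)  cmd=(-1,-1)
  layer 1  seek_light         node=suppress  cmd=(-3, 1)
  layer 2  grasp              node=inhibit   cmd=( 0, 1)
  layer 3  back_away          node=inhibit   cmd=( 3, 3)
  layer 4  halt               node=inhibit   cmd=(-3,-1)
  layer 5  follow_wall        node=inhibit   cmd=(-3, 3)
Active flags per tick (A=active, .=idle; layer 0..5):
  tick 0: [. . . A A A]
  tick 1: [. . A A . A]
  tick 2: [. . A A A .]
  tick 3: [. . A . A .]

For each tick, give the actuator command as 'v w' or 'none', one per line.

none
none
none
none

tick 0:
  layer 0 (track_target) idle — none
  layer 1 (seek_light) idle — unchanged: none
  layer 2 (grasp) idle — unchanged: none
  layer 3 (back_away) active — inhibits: none
  layer 4 (halt) active — inhibits: none
  layer 5 (follow_wall) active — inhibits: none
  → actuator none
tick 1:
  layer 0 (track_target) idle — none
  layer 1 (seek_light) idle — unchanged: none
  layer 2 (grasp) active — inhibits: none
  layer 3 (back_away) active — inhibits: none
  layer 4 (halt) idle — unchanged: none
  layer 5 (follow_wall) active — inhibits: none
  → actuator none
tick 2:
  layer 0 (track_target) idle — none
  layer 1 (seek_light) idle — unchanged: none
  layer 2 (grasp) active — inhibits: none
  layer 3 (back_away) active — inhibits: none
  layer 4 (halt) active — inhibits: none
  layer 5 (follow_wall) idle — unchanged: none
  → actuator none
tick 3:
  layer 0 (track_target) idle — none
  layer 1 (seek_light) idle — unchanged: none
  layer 2 (grasp) active — inhibits: none
  layer 3 (back_away) idle — unchanged: none
  layer 4 (halt) active — inhibits: none
  layer 5 (follow_wall) idle — unchanged: none
  → actuator none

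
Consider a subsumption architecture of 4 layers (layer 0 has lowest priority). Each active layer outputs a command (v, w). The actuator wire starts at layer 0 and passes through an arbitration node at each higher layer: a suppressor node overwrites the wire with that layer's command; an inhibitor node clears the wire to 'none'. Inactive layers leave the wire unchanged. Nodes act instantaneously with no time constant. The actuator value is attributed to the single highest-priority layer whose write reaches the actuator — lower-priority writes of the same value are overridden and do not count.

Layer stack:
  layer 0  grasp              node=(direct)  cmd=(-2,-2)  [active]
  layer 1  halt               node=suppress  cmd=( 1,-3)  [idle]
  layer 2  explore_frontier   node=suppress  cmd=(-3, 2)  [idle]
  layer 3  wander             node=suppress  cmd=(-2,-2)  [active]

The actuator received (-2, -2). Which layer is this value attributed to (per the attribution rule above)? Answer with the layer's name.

L0 grasp: active, feeds wire = (-2, -2)
L1 halt: idle → wire stays (-2, -2)
L2 explore_frontier: idle → wire stays (-2, -2)
L3 wander: active, suppressor → wire = (-2, -2)
actuator = (-2, -2)
last writer: layer 3 = wander

wander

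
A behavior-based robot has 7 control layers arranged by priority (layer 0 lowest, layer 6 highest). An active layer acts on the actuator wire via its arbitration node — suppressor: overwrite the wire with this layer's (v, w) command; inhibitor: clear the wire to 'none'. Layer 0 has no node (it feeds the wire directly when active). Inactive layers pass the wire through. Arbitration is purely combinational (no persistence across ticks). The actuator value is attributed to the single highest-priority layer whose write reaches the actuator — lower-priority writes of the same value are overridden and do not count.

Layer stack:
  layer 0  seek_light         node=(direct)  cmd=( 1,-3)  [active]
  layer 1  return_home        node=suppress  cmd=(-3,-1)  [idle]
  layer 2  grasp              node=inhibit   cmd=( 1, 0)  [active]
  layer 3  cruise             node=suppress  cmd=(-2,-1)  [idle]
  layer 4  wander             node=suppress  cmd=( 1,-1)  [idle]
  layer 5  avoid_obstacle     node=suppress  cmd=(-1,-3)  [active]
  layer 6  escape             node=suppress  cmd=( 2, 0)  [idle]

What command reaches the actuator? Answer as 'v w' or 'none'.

layer 0 (seek_light) active — direct: (1, -3)
layer 1 (return_home) idle — unchanged: (1, -3)
layer 2 (grasp) active — inhibits: none
layer 3 (cruise) idle — unchanged: none
layer 4 (wander) idle — unchanged: none
layer 5 (avoid_obstacle) active — suppresses: (-1, -3)
layer 6 (escape) idle — unchanged: (-1, -3)
→ actuator (-1, -3)

-1 -3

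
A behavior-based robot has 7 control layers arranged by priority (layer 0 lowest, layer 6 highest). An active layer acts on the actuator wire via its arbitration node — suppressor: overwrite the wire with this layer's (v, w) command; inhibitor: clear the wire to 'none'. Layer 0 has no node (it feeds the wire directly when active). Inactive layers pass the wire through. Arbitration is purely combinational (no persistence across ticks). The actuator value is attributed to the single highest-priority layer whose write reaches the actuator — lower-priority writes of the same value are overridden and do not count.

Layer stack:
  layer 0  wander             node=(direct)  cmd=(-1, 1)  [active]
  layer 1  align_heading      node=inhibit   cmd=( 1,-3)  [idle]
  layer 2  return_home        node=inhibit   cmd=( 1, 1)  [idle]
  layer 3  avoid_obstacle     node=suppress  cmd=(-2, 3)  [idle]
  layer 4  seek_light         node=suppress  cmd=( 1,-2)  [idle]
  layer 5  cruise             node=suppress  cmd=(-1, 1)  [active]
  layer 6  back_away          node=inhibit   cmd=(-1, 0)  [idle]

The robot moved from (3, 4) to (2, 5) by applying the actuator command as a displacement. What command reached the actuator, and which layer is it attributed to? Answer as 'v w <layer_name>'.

-1 1 cruise

displacement = (2, 5) − (3, 4) = (-1, 1)
L0 wander: active, feeds wire = (-1, 1)
L1 align_heading: idle → wire stays (-1, 1)
L2 return_home: idle → wire stays (-1, 1)
L3 avoid_obstacle: idle → wire stays (-1, 1)
L4 seek_light: idle → wire stays (-1, 1)
L5 cruise: active, suppressor → wire = (-1, 1)
L6 back_away: idle → wire stays (-1, 1)
actuator = (-1, 1) — from layer 5 (cruise)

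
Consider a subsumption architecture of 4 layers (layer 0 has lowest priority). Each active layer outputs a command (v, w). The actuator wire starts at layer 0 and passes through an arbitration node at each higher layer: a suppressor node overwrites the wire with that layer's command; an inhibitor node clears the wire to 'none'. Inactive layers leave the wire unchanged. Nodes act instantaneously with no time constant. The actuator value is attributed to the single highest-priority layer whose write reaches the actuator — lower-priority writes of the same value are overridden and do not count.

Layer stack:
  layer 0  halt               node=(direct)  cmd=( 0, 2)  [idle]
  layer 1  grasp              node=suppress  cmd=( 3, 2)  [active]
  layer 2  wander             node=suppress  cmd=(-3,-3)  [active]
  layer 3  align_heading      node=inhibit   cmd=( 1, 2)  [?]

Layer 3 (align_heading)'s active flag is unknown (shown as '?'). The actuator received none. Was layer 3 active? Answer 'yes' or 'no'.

yes

If layer 3 is active=yes:
  actuator would be none
If layer 3 is active=no:
  actuator would be (-3, -3)
Observed none, so layer 3 was active.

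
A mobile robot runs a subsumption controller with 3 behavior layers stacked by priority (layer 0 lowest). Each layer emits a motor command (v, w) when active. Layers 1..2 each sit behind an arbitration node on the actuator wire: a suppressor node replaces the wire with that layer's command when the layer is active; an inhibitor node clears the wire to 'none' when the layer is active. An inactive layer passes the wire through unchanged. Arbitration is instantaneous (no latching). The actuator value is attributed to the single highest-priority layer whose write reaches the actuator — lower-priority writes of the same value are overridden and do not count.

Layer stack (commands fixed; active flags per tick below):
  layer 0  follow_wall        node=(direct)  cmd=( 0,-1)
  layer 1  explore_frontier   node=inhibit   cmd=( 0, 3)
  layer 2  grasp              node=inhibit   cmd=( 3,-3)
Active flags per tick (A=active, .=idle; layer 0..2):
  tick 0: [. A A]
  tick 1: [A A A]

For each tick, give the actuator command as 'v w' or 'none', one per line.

tick 0:
  [0] follow_wall off; wire := none
  [1] explore_frontier on (inhibit); wire := none
  [2] grasp on (inhibit); wire := none
  output none
tick 1:
  [0] follow_wall on; wire := (0, -1)
  [1] explore_frontier on (inhibit); wire := none
  [2] grasp on (inhibit); wire := none
  output none

none
none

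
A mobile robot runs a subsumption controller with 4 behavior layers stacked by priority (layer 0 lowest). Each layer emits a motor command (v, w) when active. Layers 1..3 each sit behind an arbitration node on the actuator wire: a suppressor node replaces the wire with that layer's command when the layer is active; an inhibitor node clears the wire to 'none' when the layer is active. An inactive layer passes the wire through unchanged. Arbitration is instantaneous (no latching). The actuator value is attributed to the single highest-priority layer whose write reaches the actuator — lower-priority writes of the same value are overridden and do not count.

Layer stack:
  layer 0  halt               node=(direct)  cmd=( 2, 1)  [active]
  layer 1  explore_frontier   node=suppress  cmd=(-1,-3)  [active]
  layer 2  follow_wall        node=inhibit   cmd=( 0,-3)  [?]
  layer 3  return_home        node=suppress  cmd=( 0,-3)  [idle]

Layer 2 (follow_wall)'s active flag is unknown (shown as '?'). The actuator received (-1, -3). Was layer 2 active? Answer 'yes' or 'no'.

no

If layer 2 is active=yes:
  actuator would be none
If layer 2 is active=no:
  actuator would be (-1, -3)
Observed (-1, -3), so layer 2 was idle.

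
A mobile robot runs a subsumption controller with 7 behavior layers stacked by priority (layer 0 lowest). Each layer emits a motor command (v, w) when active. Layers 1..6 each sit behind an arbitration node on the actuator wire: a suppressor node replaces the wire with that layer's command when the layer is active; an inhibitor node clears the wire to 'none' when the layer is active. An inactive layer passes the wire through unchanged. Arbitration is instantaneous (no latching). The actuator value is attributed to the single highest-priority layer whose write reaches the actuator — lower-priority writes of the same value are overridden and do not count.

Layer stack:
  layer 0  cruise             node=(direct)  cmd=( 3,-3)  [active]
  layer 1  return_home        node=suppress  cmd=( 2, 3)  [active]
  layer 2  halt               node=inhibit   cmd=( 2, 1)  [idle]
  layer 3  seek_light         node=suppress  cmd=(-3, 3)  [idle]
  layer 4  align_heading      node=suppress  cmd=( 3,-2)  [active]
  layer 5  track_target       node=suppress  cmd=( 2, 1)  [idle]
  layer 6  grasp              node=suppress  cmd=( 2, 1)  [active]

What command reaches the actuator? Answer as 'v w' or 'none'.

2 1

[0] cruise on; wire := (3, -3)
[1] return_home on (suppress); wire := (2, 3)
[2] halt off; pass (2, 3)
[3] seek_light off; pass (2, 3)
[4] align_heading on (suppress); wire := (3, -2)
[5] track_target off; pass (3, -2)
[6] grasp on (suppress); wire := (2, 1)
output (2, 1)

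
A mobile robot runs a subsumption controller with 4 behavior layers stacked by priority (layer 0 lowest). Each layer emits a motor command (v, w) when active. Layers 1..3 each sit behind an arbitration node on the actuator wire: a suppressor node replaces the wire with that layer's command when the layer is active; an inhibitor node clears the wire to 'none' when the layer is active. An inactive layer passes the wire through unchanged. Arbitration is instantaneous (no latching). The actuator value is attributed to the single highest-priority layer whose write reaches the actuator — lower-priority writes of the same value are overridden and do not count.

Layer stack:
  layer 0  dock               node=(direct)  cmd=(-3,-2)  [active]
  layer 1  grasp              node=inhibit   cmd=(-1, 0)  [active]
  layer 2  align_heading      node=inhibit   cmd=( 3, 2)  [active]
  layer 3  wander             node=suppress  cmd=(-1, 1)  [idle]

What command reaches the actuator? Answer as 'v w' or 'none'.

none

[0] dock on; wire := (-3, -2)
[1] grasp on (inhibit); wire := none
[2] align_heading on (inhibit); wire := none
[3] wander off; pass none
output none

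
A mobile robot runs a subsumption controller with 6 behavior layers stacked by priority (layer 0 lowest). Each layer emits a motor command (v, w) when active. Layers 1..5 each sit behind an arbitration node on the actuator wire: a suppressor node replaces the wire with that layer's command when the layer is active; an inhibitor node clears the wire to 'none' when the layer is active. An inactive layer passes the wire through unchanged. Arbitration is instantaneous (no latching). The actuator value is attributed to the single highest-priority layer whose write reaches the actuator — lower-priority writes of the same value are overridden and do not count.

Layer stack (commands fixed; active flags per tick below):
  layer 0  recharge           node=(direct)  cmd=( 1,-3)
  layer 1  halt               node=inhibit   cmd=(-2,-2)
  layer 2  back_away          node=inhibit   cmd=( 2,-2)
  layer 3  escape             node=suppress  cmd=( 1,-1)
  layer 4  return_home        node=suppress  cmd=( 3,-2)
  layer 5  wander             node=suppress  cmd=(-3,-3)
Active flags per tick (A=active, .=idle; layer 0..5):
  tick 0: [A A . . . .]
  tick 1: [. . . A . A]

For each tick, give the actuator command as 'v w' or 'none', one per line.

none
-3 -3

tick 0:
  L0 recharge: active, feeds wire = (1, -3)
  L1 halt: active, inhibitor → wire = none
  L2 back_away: idle → wire stays none
  L3 escape: idle → wire stays none
  L4 return_home: idle → wire stays none
  L5 wander: idle → wire stays none
  actuator = none
tick 1:
  L0 recharge: idle → wire = none
  L1 halt: idle → wire stays none
  L2 back_away: idle → wire stays none
  L3 escape: active, suppressor → wire = (1, -1)
  L4 return_home: idle → wire stays (1, -1)
  L5 wander: active, suppressor → wire = (-3, -3)
  actuator = (-3, -3)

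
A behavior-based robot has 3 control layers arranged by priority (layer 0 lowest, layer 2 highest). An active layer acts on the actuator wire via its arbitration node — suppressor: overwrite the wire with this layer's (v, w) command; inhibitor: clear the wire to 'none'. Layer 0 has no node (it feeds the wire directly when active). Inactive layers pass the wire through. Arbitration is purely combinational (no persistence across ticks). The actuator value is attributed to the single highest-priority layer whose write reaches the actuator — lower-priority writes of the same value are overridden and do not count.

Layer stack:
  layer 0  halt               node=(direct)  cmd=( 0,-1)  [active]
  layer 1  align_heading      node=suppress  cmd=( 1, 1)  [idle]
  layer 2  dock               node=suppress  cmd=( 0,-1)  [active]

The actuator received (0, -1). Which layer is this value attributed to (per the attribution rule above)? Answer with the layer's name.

L0 halt: active, feeds wire = (0, -1)
L1 align_heading: idle → wire stays (0, -1)
L2 dock: active, suppressor → wire = (0, -1)
actuator = (0, -1)
last writer: layer 2 = dock

dock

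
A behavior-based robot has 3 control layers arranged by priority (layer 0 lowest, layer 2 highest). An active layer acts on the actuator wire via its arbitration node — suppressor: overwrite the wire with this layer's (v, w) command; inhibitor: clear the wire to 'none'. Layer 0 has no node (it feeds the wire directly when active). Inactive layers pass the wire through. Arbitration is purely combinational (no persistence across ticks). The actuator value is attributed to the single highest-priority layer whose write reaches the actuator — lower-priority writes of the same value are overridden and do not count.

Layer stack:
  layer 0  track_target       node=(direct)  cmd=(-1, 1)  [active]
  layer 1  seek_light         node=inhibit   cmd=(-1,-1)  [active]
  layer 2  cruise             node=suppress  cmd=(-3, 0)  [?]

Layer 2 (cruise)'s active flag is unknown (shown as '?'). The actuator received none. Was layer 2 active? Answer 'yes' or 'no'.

no

If layer 2 is active=yes:
  actuator would be (-3, 0)
If layer 2 is active=no:
  actuator would be none
Observed none, so layer 2 was idle.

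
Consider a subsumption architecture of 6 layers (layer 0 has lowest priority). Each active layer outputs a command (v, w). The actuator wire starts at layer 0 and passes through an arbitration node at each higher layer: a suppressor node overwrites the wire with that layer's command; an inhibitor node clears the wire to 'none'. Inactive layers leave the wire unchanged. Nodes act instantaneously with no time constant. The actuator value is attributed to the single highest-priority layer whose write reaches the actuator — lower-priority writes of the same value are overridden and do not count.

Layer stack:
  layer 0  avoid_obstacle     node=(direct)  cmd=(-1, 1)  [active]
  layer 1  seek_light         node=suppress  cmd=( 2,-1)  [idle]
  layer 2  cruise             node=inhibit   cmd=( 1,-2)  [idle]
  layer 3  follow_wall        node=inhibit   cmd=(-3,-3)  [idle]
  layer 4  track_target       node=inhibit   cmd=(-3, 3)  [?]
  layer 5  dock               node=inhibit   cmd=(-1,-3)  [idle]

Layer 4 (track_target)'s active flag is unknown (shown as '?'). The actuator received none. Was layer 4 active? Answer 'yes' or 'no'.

yes

If layer 4 is active=yes:
  actuator would be none
If layer 4 is active=no:
  actuator would be (-1, 1)
Observed none, so layer 4 was active.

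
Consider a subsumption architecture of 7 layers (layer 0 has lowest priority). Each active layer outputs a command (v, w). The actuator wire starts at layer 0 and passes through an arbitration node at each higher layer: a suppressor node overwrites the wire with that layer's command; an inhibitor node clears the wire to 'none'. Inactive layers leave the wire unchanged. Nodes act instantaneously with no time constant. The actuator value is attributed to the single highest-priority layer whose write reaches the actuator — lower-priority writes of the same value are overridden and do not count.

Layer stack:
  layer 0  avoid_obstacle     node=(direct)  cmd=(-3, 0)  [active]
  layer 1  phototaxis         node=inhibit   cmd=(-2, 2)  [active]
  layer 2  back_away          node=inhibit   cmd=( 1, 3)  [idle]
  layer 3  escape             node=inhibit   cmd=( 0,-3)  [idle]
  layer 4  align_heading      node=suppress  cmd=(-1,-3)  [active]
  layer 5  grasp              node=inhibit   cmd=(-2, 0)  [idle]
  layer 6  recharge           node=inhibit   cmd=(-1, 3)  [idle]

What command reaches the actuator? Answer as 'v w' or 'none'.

L0 avoid_obstacle: active, feeds wire = (-3, 0)
L1 phototaxis: active, inhibitor → wire = none
L2 back_away: idle → wire stays none
L3 escape: idle → wire stays none
L4 align_heading: active, suppressor → wire = (-1, -3)
L5 grasp: idle → wire stays (-1, -3)
L6 recharge: idle → wire stays (-1, -3)
actuator = (-1, -3)

-1 -3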